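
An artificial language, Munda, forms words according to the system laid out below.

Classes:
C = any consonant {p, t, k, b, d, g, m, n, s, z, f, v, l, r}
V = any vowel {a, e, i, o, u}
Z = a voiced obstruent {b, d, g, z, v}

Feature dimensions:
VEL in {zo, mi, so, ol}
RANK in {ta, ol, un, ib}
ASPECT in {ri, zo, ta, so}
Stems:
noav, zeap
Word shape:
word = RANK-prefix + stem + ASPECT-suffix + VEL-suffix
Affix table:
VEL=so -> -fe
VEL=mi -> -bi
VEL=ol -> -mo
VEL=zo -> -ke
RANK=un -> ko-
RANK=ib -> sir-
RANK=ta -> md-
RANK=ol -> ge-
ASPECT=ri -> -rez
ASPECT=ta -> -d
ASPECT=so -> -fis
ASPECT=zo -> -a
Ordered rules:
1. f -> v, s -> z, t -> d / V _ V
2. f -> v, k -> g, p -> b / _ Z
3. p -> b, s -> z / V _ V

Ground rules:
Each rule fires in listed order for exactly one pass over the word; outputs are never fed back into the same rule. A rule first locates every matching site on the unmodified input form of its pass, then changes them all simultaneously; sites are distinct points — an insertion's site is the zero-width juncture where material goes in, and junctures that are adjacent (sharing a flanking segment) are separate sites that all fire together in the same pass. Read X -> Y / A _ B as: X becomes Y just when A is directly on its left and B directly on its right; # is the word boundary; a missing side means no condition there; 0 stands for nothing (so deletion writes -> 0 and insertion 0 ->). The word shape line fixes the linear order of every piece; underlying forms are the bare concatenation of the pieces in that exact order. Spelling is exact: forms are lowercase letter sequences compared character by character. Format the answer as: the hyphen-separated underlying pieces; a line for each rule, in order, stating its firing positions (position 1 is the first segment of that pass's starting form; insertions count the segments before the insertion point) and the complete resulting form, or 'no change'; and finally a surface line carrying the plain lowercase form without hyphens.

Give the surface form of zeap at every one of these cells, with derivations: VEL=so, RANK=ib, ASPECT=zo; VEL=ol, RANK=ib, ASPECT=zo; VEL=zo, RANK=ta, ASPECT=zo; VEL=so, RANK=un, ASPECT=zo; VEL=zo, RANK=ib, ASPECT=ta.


cell VEL=so, RANK=ib, ASPECT=zo:
underlying: sir-zeap-a-fe
1. f -> v, s -> z, t -> d / V _ V: fires at position(s) 9: sirzeapave
2. f -> v, k -> g, p -> b / _ Z: no change
3. p -> b, s -> z / V _ V: fires at position(s) 7: sirzeabave
surface: sirzeabave

cell VEL=ol, RANK=ib, ASPECT=zo:
underlying: sir-zeap-a-mo
1. f -> v, s -> z, t -> d / V _ V: no change
2. f -> v, k -> g, p -> b / _ Z: no change
3. p -> b, s -> z / V _ V: fires at position(s) 7: sirzeabamo
surface: sirzeabamo

cell VEL=zo, RANK=ta, ASPECT=zo:
underlying: md-zeap-a-ke
1. f -> v, s -> z, t -> d / V _ V: no change
2. f -> v, k -> g, p -> b / _ Z: no change
3. p -> b, s -> z / V _ V: fires at position(s) 6: mdzeabake
surface: mdzeabake

cell VEL=so, RANK=un, ASPECT=zo:
underlying: ko-zeap-a-fe
1. f -> v, s -> z, t -> d / V _ V: fires at position(s) 8: kozeapave
2. f -> v, k -> g, p -> b / _ Z: no change
3. p -> b, s -> z / V _ V: fires at position(s) 6: kozeabave
surface: kozeabave

cell VEL=zo, RANK=ib, ASPECT=ta:
underlying: sir-zeap-d-ke
1. f -> v, s -> z, t -> d / V _ V: no change
2. f -> v, k -> g, p -> b / _ Z: fires at position(s) 7: sirzeabdke
3. p -> b, s -> z / V _ V: no change
surface: sirzeabdke


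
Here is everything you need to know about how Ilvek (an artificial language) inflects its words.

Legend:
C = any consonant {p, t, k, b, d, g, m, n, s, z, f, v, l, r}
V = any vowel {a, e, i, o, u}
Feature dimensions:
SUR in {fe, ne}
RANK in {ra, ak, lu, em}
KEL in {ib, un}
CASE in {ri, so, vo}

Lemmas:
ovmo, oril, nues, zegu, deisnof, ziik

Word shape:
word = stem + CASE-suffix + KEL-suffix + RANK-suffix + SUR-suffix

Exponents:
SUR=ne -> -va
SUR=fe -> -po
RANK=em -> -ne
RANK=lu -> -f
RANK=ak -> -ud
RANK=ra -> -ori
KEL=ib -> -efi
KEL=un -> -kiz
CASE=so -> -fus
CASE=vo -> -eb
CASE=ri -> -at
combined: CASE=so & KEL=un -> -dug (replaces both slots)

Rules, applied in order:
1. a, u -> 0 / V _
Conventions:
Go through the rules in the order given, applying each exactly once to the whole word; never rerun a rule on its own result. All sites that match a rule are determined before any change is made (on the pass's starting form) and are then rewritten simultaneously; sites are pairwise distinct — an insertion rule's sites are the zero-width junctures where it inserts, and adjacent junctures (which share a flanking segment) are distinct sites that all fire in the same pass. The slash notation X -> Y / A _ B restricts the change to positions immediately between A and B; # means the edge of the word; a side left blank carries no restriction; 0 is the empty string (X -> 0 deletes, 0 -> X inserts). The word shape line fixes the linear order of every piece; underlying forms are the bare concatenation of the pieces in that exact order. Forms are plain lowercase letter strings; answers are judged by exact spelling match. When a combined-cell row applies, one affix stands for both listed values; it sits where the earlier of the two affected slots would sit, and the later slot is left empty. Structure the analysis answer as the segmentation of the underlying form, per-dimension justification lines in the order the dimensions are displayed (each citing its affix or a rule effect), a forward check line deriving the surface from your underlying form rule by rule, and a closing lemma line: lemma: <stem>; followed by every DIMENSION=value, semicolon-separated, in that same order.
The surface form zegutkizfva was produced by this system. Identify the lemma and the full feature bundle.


underlying: zegu-at-kiz-f-va
SUR=ne - signalled by the affix -va
RANK=lu - signalled by the affix -f
KEL=un - signalled by the affix -kiz
CASE=ri - signalled by the affix -at
check: zeguatkizfva -> zegutkizfva
lemma: zegu; SUR=ne; RANK=lu; KEL=un; CASE=ri


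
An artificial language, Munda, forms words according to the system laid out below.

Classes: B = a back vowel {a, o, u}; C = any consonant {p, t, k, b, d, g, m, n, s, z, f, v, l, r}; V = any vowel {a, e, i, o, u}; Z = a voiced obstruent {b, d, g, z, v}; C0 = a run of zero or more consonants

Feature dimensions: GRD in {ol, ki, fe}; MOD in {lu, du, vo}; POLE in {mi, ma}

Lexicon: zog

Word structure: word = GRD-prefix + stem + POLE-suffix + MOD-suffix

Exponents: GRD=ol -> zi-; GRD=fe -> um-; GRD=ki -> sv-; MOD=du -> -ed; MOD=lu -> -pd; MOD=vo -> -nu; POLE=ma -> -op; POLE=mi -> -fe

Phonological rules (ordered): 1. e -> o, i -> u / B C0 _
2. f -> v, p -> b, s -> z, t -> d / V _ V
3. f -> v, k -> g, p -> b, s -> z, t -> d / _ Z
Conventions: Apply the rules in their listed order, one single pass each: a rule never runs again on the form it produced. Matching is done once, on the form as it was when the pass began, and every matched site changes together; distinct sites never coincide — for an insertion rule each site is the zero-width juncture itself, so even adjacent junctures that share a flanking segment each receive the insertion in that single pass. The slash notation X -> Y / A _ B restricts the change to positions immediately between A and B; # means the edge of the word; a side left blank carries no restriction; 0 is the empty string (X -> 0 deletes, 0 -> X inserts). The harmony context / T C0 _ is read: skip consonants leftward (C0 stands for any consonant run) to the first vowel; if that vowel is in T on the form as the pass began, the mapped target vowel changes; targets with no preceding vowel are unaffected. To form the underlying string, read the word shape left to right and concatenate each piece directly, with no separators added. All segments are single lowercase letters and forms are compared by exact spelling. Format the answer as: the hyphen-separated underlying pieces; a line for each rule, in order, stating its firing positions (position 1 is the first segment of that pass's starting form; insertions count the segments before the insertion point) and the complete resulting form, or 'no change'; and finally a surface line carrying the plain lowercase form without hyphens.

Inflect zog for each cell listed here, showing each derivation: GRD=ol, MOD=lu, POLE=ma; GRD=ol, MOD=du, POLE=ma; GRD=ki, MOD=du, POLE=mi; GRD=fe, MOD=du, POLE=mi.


cell GRD=ol, MOD=lu, POLE=ma:
underlying: zi-zog-op-pd
1. e -> o, i -> u / B C0 _: no change
2. f -> v, p -> b, s -> z, t -> d / V _ V: no change
3. f -> v, k -> g, p -> b, s -> z, t -> d / _ Z: fires at position(s) 8: zizogopbd
surface: zizogopbd

cell GRD=ol, MOD=du, POLE=ma:
underlying: zi-zog-op-ed
1. e -> o, i -> u / B C0 _: fires at position(s) 8: zizogopod
2. f -> v, p -> b, s -> z, t -> d / V _ V: fires at position(s) 7: zizogobod
3. f -> v, k -> g, p -> b, s -> z, t -> d / _ Z: no change
surface: zizogobod

cell GRD=ki, MOD=du, POLE=mi:
underlying: sv-zog-fe-ed
1. e -> o, i -> u / B C0 _: fires at position(s) 7: svzogfoed
2. f -> v, p -> b, s -> z, t -> d / V _ V: no change
3. f -> v, k -> g, p -> b, s -> z, t -> d / _ Z: fires at position(s) 1: zvzogfoed
surface: zvzogfoed

cell GRD=fe, MOD=du, POLE=mi:
underlying: um-zog-fe-ed
1. e -> o, i -> u / B C0 _: fires at position(s) 7: umzogfoed
2. f -> v, p -> b, s -> z, t -> d / V _ V: no change
3. f -> v, k -> g, p -> b, s -> z, t -> d / _ Z: no change
surface: umzogfoed


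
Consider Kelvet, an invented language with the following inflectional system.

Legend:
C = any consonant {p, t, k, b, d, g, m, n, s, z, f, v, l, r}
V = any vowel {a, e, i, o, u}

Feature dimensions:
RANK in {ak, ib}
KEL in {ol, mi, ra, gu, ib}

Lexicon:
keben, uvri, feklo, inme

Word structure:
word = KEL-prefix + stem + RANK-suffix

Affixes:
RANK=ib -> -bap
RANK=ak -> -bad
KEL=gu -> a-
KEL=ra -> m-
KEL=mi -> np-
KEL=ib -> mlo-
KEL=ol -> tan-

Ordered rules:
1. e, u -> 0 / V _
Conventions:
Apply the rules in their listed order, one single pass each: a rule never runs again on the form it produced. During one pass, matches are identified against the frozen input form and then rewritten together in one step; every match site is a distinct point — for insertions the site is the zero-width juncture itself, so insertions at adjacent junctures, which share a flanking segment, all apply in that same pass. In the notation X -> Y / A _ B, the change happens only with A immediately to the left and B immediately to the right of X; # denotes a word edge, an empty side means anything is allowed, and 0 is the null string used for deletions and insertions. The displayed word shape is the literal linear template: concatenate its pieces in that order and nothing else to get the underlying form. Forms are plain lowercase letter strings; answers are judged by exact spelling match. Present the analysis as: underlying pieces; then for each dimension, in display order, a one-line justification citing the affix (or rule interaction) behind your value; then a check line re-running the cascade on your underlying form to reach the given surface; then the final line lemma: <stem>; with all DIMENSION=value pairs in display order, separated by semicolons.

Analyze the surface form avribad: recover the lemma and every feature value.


underlying: a-uvri-bad
RANK=ak - signalled by the affix -bad
KEL=gu - signalled by the affix a-
check: auvribad -> avribad
lemma: uvri; RANK=ak; KEL=gu


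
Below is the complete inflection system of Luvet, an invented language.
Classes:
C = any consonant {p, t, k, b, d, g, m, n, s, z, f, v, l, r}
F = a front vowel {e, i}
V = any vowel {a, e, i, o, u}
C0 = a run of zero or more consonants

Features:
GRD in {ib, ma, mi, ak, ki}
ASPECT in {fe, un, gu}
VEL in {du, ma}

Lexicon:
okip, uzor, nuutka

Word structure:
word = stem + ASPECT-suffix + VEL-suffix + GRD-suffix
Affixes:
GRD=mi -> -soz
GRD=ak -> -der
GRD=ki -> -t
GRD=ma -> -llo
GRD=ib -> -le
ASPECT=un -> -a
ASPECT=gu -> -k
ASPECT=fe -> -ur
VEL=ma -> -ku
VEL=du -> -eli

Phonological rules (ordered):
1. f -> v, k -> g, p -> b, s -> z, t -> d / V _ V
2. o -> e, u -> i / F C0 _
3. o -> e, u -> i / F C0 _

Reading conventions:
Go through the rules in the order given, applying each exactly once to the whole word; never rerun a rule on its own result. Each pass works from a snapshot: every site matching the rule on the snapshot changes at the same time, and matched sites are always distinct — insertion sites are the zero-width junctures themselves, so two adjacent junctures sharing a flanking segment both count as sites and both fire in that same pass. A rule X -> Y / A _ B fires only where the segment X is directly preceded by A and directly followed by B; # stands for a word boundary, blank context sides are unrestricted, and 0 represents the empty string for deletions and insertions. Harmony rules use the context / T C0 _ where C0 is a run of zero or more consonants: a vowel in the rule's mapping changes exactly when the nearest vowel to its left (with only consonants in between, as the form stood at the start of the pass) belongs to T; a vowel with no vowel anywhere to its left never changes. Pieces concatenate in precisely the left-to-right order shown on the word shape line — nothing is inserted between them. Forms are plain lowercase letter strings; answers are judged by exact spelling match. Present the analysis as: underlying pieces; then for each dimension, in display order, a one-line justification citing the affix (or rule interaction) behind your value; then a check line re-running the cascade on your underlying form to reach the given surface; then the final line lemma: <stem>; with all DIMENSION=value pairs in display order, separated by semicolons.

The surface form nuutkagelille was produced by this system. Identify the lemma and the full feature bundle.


underlying: nuutka-k-eli-llo
GRD=ma - signalled by the affix -llo
ASPECT=gu - signalled by the affix -k
VEL=du - signalled by the affix -eli
check: nuutkakelillo -> nuutkagelillo -> nuutkagelille -> nuutkagelille
lemma: nuutka; GRD=ma; ASPECT=gu; VEL=du


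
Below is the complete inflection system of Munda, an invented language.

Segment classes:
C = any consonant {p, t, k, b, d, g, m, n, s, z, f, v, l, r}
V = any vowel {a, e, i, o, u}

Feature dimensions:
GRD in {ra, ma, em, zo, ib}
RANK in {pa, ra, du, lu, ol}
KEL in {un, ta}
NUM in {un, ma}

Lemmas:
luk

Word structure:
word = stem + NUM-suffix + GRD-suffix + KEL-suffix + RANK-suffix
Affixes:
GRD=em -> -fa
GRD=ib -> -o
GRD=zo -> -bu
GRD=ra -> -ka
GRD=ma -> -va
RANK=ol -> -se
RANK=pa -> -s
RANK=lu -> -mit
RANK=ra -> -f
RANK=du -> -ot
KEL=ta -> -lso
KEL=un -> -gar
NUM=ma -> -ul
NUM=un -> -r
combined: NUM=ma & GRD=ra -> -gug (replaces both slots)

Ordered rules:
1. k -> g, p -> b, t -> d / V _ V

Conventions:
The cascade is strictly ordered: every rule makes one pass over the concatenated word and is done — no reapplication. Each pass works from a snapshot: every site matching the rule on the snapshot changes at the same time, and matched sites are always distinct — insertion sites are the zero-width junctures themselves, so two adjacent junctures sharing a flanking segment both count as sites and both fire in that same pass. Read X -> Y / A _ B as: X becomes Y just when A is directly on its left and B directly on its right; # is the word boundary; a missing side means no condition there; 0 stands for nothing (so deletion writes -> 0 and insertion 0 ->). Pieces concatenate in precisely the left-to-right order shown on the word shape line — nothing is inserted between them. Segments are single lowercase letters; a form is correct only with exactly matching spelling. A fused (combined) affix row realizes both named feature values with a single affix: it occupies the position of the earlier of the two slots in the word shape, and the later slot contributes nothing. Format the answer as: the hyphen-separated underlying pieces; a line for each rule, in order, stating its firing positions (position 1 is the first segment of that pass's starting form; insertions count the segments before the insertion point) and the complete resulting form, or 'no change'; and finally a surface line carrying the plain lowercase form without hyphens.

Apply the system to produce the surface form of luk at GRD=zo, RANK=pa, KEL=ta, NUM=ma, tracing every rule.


underlying: luk-ul-bu-lso-s
1. k -> g, p -> b, t -> d / V _ V: fires at position(s) 3: lugulbulsos
surface: lugulbulsos


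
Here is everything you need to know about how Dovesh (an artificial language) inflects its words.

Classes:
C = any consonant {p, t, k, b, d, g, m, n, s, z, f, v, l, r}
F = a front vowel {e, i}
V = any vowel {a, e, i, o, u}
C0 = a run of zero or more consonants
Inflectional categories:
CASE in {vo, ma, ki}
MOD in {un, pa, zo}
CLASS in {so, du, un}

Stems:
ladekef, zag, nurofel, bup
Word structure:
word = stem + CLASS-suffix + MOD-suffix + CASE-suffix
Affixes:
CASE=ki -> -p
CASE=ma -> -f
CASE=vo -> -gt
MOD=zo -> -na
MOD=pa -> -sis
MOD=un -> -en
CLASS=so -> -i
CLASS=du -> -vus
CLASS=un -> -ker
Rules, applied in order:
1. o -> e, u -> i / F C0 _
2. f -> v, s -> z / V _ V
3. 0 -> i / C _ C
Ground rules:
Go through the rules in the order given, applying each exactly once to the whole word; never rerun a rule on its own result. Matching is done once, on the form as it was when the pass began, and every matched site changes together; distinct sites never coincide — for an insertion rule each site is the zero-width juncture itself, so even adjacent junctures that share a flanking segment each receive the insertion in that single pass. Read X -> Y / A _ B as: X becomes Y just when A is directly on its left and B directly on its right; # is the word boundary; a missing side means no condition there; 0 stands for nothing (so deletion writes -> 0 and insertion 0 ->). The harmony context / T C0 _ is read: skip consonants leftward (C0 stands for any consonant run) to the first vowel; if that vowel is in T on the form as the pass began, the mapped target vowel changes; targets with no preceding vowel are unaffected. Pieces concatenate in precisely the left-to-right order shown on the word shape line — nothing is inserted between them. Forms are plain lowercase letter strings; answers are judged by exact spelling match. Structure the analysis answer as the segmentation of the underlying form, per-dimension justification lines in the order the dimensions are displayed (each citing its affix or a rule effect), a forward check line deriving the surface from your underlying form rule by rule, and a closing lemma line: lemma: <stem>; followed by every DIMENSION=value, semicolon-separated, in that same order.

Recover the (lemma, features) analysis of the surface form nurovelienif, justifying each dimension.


underlying: nurofel-i-en-f
CASE=ma - signalled by the affix -f
MOD=un - signalled by the affix -en
CLASS=so - signalled by the affix -i
check: nurofelienf -> nurofelienf -> nurovelienf -> nurovelienif
lemma: nurofel; CASE=ma; MOD=un; CLASS=so


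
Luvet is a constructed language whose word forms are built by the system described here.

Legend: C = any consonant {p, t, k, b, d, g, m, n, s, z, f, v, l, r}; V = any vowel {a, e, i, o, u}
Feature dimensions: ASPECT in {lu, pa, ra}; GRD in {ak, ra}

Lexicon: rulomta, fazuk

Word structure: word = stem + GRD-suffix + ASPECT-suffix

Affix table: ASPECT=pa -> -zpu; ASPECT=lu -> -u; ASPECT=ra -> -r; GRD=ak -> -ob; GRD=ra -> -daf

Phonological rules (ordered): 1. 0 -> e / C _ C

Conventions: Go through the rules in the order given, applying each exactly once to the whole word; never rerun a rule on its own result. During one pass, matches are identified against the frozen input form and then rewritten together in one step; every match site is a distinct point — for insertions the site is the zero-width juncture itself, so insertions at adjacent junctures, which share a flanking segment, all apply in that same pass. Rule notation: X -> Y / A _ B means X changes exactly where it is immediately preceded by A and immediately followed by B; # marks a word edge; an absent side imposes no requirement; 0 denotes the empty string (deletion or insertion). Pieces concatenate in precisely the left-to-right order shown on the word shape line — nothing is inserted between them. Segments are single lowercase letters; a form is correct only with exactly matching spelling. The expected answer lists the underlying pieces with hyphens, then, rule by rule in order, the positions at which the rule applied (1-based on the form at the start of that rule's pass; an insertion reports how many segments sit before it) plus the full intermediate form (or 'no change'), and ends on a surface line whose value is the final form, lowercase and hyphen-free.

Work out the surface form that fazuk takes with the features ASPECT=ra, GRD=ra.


underlying: fazuk-daf-r
1. 0 -> e / C _ C: inserts after position(s) 5, 8: fazukedafer
surface: fazukedafer


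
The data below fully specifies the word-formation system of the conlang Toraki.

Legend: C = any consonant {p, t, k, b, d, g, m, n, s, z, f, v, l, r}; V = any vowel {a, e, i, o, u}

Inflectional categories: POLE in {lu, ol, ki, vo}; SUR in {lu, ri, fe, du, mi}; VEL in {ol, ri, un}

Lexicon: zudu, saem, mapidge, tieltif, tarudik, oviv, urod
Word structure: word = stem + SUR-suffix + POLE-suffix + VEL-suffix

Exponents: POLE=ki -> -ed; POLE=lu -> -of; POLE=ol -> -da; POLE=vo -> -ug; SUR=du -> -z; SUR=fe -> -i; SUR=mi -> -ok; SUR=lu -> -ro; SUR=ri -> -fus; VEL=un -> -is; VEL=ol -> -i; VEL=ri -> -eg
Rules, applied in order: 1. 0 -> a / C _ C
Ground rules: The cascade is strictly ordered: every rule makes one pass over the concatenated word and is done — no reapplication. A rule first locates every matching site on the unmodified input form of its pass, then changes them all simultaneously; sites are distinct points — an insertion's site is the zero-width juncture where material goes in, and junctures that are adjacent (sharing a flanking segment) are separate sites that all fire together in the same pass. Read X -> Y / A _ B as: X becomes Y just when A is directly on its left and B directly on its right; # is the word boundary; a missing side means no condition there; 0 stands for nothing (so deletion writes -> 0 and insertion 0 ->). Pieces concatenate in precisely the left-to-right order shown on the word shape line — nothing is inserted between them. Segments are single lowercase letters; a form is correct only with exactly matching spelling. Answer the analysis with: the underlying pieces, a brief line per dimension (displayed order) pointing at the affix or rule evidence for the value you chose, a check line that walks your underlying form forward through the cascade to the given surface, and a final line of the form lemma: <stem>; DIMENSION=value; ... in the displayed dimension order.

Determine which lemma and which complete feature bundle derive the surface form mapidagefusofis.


underlying: mapidge-fus-of-is
POLE=lu - signalled by the affix -of
SUR=ri - signalled by the affix -fus
VEL=un - signalled by the affix -is
check: mapidgefusofis -> mapidagefusofis
lemma: mapidge; POLE=lu; SUR=ri; VEL=un


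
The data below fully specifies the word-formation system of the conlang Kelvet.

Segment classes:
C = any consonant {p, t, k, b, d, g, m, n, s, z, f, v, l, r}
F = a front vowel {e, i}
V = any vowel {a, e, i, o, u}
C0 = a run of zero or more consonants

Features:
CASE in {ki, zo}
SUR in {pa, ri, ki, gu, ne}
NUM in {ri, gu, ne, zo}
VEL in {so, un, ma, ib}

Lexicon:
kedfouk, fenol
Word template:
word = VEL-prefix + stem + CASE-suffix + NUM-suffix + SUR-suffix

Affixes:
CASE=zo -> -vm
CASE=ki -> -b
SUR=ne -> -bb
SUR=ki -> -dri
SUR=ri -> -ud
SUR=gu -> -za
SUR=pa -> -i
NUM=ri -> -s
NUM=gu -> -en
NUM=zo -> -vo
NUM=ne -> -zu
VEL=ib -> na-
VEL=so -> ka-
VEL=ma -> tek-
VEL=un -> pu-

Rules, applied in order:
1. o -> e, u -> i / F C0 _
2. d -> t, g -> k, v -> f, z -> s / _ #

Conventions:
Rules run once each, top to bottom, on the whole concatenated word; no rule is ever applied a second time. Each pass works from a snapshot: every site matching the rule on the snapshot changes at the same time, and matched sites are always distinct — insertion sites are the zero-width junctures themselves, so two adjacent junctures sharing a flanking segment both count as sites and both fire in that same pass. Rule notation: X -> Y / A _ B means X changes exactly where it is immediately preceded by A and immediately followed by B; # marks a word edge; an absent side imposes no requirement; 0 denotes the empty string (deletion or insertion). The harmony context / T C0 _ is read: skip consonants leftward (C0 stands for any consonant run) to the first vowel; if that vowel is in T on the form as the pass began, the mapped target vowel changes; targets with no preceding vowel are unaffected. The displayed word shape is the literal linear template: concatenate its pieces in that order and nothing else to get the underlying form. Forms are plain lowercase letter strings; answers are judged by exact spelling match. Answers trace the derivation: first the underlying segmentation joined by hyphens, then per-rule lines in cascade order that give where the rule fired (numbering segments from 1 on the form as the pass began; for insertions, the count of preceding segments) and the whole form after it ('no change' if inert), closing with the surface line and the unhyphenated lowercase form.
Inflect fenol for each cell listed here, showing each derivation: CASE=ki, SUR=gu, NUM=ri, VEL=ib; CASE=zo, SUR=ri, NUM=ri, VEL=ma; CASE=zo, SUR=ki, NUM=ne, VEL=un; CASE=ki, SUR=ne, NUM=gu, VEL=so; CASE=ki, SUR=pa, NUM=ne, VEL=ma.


cell CASE=ki, SUR=gu, NUM=ri, VEL=ib:
underlying: na-fenol-b-s-za
1. o -> e, u -> i / F C0 _: fires at position(s) 6: nafenelbsza
2. d -> t, g -> k, v -> f, z -> s / _ #: no change
surface: nafenelbsza

cell CASE=zo, SUR=ri, NUM=ri, VEL=ma:
underlying: tek-fenol-vm-s-ud
1. o -> e, u -> i / F C0 _: fires at position(s) 7: tekfenelvmsud
2. d -> t, g -> k, v -> f, z -> s / _ #: fires at position(s) 13: tekfenelvmsut
surface: tekfenelvmsut

cell CASE=zo, SUR=ki, NUM=ne, VEL=un:
underlying: pu-fenol-vm-zu-dri
1. o -> e, u -> i / F C0 _: fires at position(s) 6: pufenelvmzudri
2. d -> t, g -> k, v -> f, z -> s / _ #: no change
surface: pufenelvmzudri

cell CASE=ki, SUR=ne, NUM=gu, VEL=so:
underlying: ka-fenol-b-en-bb
1. o -> e, u -> i / F C0 _: fires at position(s) 6: kafenelbenbb
2. d -> t, g -> k, v -> f, z -> s / _ #: no change
surface: kafenelbenbb

cell CASE=ki, SUR=pa, NUM=ne, VEL=ma:
underlying: tek-fenol-b-zu-i
1. o -> e, u -> i / F C0 _: fires at position(s) 7: tekfenelbzui
2. d -> t, g -> k, v -> f, z -> s / _ #: no change
surface: tekfenelbzui


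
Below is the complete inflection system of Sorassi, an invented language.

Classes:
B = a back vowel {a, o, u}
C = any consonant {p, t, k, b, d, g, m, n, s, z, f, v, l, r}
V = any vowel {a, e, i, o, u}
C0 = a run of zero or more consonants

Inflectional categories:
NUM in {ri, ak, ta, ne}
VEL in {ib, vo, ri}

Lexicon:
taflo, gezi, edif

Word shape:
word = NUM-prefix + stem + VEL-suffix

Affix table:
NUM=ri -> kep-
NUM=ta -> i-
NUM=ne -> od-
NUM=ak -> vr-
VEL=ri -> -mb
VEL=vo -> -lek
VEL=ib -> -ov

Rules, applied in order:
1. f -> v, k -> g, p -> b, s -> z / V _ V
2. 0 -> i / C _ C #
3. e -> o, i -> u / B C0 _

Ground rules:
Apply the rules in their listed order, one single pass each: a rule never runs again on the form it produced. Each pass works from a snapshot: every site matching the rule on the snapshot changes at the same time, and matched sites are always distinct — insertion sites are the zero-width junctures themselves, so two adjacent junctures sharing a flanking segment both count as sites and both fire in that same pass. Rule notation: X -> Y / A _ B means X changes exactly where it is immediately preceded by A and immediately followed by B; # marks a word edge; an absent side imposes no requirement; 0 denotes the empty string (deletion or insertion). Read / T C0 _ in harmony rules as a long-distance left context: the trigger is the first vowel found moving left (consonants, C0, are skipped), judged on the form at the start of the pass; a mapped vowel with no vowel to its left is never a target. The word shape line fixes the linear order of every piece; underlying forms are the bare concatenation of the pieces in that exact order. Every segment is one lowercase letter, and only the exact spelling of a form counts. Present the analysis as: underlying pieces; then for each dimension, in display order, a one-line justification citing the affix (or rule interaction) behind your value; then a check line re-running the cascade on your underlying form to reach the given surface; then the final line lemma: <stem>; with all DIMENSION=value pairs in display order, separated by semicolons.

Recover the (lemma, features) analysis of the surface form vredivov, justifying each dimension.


underlying: vr-edif-ov
NUM=ak - signalled by the affix vr-
VEL=ib - signalled by the affix -ov
check: vredifov -> vredivov -> vredivov -> vredivov
lemma: edif; NUM=ak; VEL=ib


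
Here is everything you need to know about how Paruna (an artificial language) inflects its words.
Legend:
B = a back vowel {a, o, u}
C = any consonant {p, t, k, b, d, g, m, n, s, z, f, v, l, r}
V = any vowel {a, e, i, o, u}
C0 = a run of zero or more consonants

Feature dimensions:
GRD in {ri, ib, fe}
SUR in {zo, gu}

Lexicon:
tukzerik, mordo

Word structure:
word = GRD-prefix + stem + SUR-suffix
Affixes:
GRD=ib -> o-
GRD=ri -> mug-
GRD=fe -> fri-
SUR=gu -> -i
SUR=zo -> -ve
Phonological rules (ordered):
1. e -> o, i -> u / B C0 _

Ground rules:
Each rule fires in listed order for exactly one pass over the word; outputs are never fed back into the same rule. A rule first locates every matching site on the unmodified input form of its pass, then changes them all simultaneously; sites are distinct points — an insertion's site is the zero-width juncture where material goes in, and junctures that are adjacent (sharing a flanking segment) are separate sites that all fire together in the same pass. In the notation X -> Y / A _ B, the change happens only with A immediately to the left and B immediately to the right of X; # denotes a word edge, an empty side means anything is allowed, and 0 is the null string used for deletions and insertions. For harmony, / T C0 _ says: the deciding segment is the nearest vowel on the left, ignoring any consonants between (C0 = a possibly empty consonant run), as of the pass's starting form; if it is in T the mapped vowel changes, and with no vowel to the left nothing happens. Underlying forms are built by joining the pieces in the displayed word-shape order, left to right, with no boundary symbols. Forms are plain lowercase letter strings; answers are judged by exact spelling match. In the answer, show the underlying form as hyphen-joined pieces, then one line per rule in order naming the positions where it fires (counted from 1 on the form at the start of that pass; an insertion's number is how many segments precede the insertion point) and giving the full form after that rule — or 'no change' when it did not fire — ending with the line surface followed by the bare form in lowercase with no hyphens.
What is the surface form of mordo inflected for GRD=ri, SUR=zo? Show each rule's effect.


underlying: mug-mordo-ve
1. e -> o, i -> u / B C0 _: fires at position(s) 10: mugmordovo
surface: mugmordovo


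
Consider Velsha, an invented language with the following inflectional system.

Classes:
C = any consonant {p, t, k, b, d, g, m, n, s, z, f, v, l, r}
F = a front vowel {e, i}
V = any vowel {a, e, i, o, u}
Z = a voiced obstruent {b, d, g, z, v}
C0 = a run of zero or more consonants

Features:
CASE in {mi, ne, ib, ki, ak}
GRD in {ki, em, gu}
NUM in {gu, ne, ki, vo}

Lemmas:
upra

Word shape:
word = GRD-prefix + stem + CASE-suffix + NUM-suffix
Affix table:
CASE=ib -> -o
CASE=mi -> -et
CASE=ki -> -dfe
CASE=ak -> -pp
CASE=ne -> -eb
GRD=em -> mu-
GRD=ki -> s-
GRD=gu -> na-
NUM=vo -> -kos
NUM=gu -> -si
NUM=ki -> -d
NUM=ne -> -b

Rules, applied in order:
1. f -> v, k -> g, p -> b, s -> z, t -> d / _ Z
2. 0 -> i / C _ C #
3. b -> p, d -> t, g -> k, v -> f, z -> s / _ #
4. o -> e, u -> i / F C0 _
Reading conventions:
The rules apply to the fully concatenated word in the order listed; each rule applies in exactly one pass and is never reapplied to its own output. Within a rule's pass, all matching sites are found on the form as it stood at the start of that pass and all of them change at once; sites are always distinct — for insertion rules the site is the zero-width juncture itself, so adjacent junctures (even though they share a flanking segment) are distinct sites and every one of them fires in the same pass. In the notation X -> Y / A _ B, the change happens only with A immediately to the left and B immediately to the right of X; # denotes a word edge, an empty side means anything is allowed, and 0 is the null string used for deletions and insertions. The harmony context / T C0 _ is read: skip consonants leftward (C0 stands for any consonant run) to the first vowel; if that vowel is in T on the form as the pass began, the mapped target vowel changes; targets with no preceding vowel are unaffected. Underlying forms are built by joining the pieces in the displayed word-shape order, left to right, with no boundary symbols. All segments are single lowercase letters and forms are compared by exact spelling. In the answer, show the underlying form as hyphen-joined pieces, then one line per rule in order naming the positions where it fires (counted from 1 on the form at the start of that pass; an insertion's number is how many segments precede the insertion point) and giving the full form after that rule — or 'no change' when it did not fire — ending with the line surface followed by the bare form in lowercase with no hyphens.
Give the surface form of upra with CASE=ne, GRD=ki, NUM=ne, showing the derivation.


underlying: s-upra-eb-b
1. f -> v, k -> g, p -> b, s -> z, t -> d / _ Z: no change
2. 0 -> i / C _ C #: inserts after position(s) 7: supraebib
3. b -> p, d -> t, g -> k, v -> f, z -> s / _ #: fires at position(s) 9: supraebip
4. o -> e, u -> i / F C0 _: no change
surface: supraebip


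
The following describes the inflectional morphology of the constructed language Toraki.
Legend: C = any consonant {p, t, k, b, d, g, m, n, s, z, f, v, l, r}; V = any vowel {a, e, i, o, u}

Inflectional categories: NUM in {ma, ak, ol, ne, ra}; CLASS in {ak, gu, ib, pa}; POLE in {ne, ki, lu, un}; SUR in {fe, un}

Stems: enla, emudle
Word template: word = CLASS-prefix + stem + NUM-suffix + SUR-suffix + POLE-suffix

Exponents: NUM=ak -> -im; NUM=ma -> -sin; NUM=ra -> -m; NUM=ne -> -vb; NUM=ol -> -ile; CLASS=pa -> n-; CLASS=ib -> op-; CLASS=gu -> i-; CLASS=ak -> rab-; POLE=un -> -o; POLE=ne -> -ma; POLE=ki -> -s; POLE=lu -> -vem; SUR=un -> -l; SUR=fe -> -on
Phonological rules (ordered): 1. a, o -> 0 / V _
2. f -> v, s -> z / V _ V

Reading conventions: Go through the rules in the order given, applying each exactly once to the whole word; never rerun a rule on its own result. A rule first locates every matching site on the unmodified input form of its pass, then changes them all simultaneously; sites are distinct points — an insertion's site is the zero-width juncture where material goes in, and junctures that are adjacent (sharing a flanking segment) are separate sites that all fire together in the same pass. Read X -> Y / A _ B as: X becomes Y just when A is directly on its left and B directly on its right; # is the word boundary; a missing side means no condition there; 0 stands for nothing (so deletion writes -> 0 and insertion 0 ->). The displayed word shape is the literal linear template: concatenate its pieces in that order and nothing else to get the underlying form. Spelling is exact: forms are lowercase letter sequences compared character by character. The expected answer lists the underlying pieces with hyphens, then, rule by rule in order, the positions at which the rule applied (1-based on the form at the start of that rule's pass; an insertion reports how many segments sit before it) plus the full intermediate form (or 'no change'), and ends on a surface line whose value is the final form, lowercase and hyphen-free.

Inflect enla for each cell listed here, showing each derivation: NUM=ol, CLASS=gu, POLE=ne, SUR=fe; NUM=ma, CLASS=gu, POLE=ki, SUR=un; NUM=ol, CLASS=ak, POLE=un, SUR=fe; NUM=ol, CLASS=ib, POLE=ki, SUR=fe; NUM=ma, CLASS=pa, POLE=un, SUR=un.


cell NUM=ol, CLASS=gu, POLE=ne, SUR=fe:
underlying: i-enla-ile-on-ma
1. a, o -> 0 / V _: fires at position(s) 9: ienlailenma
2. f -> v, s -> z / V _ V: no change
surface: ienlailenma

cell NUM=ma, CLASS=gu, POLE=ki, SUR=un:
underlying: i-enla-sin-l-s
1. a, o -> 0 / V _: no change
2. f -> v, s -> z / V _ V: fires at position(s) 6: ienlazinls
surface: ienlazinls

cell NUM=ol, CLASS=ak, POLE=un, SUR=fe:
underlying: rab-enla-ile-on-o
1. a, o -> 0 / V _: fires at position(s) 11: rabenlaileno
2. f -> v, s -> z / V _ V: no change
surface: rabenlaileno

cell NUM=ol, CLASS=ib, POLE=ki, SUR=fe:
underlying: op-enla-ile-on-s
1. a, o -> 0 / V _: fires at position(s) 10: openlailens
2. f -> v, s -> z / V _ V: no change
surface: openlailens

cell NUM=ma, CLASS=pa, POLE=un, SUR=un:
underlying: n-enla-sin-l-o
1. a, o -> 0 / V _: no change
2. f -> v, s -> z / V _ V: fires at position(s) 6: nenlazinlo
surface: nenlazinlo


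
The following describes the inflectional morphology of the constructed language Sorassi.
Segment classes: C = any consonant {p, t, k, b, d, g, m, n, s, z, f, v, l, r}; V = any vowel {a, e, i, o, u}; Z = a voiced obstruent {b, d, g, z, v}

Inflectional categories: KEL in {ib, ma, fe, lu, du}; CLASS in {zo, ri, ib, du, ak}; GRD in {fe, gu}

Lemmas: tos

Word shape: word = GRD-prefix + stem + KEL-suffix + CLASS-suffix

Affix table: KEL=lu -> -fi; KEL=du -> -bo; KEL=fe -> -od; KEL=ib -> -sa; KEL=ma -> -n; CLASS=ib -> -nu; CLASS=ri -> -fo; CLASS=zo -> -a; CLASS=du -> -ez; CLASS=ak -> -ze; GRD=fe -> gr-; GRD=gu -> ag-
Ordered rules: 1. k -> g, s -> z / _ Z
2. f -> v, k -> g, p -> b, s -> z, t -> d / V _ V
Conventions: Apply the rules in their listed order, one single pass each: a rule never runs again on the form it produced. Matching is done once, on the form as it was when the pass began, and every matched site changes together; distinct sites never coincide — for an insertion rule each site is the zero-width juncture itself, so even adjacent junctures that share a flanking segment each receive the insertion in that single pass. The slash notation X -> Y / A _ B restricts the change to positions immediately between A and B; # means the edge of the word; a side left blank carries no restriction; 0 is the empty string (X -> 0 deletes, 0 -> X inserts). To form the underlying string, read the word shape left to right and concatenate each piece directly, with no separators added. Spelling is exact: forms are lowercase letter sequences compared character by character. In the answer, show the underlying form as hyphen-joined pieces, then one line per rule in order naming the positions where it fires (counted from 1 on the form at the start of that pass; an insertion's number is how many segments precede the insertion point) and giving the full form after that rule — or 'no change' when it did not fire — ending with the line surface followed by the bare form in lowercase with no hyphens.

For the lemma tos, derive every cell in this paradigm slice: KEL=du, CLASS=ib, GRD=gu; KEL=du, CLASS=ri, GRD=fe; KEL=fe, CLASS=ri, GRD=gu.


cell KEL=du, CLASS=ib, GRD=gu:
underlying: ag-tos-bo-nu
1. k -> g, s -> z / _ Z: fires at position(s) 5: agtozbonu
2. f -> v, k -> g, p -> b, s -> z, t -> d / V _ V: no change
surface: agtozbonu

cell KEL=du, CLASS=ri, GRD=fe:
underlying: gr-tos-bo-fo
1. k -> g, s -> z / _ Z: fires at position(s) 5: grtozbofo
2. f -> v, k -> g, p -> b, s -> z, t -> d / V _ V: fires at position(s) 8: grtozbovo
surface: grtozbovo

cell KEL=fe, CLASS=ri, GRD=gu:
underlying: ag-tos-od-fo
1. k -> g, s -> z / _ Z: no change
2. f -> v, k -> g, p -> b, s -> z, t -> d / V _ V: fires at position(s) 5: agtozodfo
surface: agtozodfo


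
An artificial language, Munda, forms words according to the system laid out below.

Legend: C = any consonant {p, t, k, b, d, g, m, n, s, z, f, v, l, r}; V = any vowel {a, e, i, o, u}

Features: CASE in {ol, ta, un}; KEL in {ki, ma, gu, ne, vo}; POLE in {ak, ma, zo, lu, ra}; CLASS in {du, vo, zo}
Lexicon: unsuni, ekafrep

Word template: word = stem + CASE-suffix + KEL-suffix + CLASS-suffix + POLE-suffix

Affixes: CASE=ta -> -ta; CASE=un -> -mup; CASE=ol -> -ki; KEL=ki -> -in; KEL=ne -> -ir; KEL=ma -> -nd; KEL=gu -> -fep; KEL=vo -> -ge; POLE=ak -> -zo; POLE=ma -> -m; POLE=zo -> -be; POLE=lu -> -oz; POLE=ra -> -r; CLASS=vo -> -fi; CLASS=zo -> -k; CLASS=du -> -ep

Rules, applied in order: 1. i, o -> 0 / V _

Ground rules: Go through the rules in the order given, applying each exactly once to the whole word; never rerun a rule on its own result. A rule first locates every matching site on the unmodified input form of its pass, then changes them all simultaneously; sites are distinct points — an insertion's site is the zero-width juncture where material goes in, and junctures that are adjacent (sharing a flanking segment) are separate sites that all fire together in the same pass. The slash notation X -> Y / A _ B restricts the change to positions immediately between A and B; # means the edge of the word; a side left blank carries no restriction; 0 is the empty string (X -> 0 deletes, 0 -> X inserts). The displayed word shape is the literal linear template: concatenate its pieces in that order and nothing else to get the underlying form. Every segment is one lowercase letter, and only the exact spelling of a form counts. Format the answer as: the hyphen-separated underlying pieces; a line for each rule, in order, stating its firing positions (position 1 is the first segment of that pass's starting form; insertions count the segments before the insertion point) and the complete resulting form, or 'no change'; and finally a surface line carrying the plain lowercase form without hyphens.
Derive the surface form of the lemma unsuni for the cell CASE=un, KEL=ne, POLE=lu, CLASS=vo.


underlying: unsuni-mup-ir-fi-oz
1. i, o -> 0 / V _: fires at position(s) 14: unsunimupirfiz
surface: unsunimupirfiz
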